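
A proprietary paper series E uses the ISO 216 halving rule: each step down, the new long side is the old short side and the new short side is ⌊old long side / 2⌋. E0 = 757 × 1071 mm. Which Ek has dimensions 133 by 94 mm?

E6

E0: 757 × 1071 mm
E1: 535 × 757 mm
E2: 378 × 535 mm
E3: 267 × 378 mm
E4: 189 × 267 mm
E5: 133 × 189 mm
E6: 94 × 133 mm
E7: 66 × 94 mm
→ matches E6.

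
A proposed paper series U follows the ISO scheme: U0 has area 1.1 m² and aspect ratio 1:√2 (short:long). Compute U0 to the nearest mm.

882 × 1247 mm

Let the short side be w mm. Then w · w√2 = 1.1 m² = 1,100,000 mm².
w² = 1,100,000/√2, so w ≈ 881.9 mm; long side = w√2 ≈ 1247.3 mm.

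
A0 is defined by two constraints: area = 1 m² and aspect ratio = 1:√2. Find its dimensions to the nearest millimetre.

Let the short side be w mm. Then the long side is w√2 and w · w√2 = 10⁶ mm².
w² = 10⁶/√2, so w = 1000 / 2^(1/4) ≈ 840.9 mm; long side = 1000 · 2^(1/4) ≈ 1189.2 mm.

841 × 1189 mm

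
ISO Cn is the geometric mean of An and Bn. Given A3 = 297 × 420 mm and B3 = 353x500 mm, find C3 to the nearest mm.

Short side: √(297 · 353) = √104841 ≈ 323.8 → 324 mm
Long side: √(420 · 500) = √210000 ≈ 458.3 → 458 mm

324 × 458 mm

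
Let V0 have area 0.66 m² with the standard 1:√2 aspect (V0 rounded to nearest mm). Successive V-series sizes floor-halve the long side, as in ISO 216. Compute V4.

Let V0's short side be w mm. w · w√2 = 0.66 m² = 660,000 mm², so w ≈ 683.1 mm and w√2 ≈ 966.1 mm → V0 = 683 × 966 mm.
V1: ⌊966/2⌋ × 683 = 483 × 683 mm
V2: ⌊683/2⌋ × 483 = 341 × 483 mm
V3: ⌊483/2⌋ × 341 = 241 × 341 mm
V4: ⌊341/2⌋ × 241 = 170 × 241 mm

170 × 241 mm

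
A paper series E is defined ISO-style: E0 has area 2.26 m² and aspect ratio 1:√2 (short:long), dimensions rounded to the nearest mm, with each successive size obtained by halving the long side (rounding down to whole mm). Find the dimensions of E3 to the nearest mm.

Let E0's short side be w mm. w · w√2 = 2.26 m² = 2,260,000 mm², so w ≈ 1264.1 mm and w√2 ≈ 1787.8 mm → E0 = 1264 × 1788 mm.
E1: ⌊1788/2⌋ × 1264 = 894 × 1264 mm
E2: ⌊1264/2⌋ × 894 = 632 × 894 mm
E3: ⌊894/2⌋ × 632 = 447 × 632 mm

447 × 632 mm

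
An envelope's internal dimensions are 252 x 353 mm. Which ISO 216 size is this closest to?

Aspect ratio 353/252 ≈ 1.401 — close to the ISO √2 ≈ 1.414.
In the B-series (B0 = 1000 × 1414 mm): B4 = 250 × 353 mm.
Off by 2 mm total — nearest standard size.

B4 (250 × 353 mm)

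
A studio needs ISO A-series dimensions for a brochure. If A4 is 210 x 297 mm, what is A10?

26 × 37 mm

A5: ⌊297/2⌋ × 210 = 148 × 210 mm
A6: ⌊210/2⌋ × 148 = 105 × 148 mm
A7: ⌊148/2⌋ × 105 = 74 × 105 mm
A8: ⌊105/2⌋ × 74 = 52 × 74 mm
A9: ⌊74/2⌋ × 52 = 37 × 52 mm
A10: ⌊52/2⌋ × 37 = 26 × 37 mm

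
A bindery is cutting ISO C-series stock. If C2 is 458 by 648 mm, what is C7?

81 × 114 mm

C3: ⌊648/2⌋ × 458 = 324 × 458 mm
C4: ⌊458/2⌋ × 324 = 229 × 324 mm
C5: ⌊324/2⌋ × 229 = 162 × 229 mm
C6: ⌊229/2⌋ × 162 = 114 × 162 mm
C7: ⌊162/2⌋ × 114 = 81 × 114 mm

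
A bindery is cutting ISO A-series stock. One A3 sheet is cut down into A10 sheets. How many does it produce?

128

A3 = 297 × 420 mm; A10 = 26 × 37 mm.
Each halving step doubles the count; 7 steps from A3 to A10.
2^7 = 128.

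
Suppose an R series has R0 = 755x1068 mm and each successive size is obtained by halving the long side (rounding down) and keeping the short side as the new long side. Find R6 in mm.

94 × 133 mm

R1: ⌊1068/2⌋ × 755 = 534 × 755 mm
R2: ⌊755/2⌋ × 534 = 377 × 534 mm
R3: ⌊534/2⌋ × 377 = 267 × 377 mm
R4: ⌊377/2⌋ × 267 = 188 × 267 mm
R5: ⌊267/2⌋ × 188 = 133 × 188 mm
R6: ⌊188/2⌋ × 133 = 94 × 133 mm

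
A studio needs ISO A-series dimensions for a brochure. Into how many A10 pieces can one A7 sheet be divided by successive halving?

Each ISO step halves the sheet: 1 × A7 → 2 × A8 → 4 × A9 → 8 × A10
From A7 to A10 is 3 halving steps: 2^3 = 8.

8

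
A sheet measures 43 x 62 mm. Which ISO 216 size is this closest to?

Aspect ratio 62/43 ≈ 1.442 (ISO target is √2 ≈ 1.414).
In the B-series (B0 = 1000 × 1414 mm): B9 = 44 × 62 mm.
Off by 1 mm total — nearest standard size.

B9 (44 × 62 mm)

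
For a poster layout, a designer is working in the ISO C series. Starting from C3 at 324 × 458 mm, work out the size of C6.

C4: ⌊458/2⌋ × 324 = 229 × 324 mm
C5: ⌊324/2⌋ × 229 = 162 × 229 mm
C6: ⌊229/2⌋ × 162 = 114 × 162 mm

114 × 162 mm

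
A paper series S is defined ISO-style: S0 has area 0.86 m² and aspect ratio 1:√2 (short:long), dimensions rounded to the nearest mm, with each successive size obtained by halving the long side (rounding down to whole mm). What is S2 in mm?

390 × 551 mm

Let S0's short side be w mm. w · w√2 = 0.86 m² = 860,000 mm², so w ≈ 779.8 mm and w√2 ≈ 1102.8 mm → S0 = 780 × 1103 mm.
S1: ⌊1103/2⌋ × 780 = 551 × 780 mm
S2: ⌊780/2⌋ × 551 = 390 × 551 mm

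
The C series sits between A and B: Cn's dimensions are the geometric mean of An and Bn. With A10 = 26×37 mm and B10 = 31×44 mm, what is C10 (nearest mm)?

28 × 40 mm

Short side: √(26 · 31) = √806 ≈ 28.4 → 28 mm
Long side: √(37 · 44) = √1628 ≈ 40.3 → 40 mm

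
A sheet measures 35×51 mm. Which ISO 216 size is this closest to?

A9 (37 × 52 mm)

Aspect ratio 51/35 ≈ 1.457 (ISO target is √2 ≈ 1.414).
In the A-series (A0 area = 1 m²): A9 = 37 × 52 mm.
Off by 3 mm total — nearest standard size.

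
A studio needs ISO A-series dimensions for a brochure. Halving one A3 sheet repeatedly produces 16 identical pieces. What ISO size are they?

16 = 2^4, so 4 halving steps.
A3 → A4 → … → A7 after 4 steps.

A7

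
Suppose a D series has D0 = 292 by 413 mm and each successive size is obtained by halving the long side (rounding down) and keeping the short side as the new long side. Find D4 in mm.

D1: ⌊413/2⌋ × 292 = 206 × 292 mm
D2: ⌊292/2⌋ × 206 = 146 × 206 mm
D3: ⌊206/2⌋ × 146 = 103 × 146 mm
D4: ⌊146/2⌋ × 103 = 73 × 103 mm

73 × 103 mm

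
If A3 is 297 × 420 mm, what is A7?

A4: ⌊420/2⌋ × 297 = 210 × 297 mm
A5: ⌊297/2⌋ × 210 = 148 × 210 mm
A6: ⌊210/2⌋ × 148 = 105 × 148 mm
A7: ⌊148/2⌋ × 105 = 74 × 105 mm

74 × 105 mm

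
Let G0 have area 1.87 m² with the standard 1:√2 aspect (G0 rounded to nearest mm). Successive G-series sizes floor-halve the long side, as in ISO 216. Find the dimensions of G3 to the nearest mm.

Let G0's short side be w mm. w · w√2 = 1.87 m² = 1,870,000 mm², so w ≈ 1149.9 mm and w√2 ≈ 1626.2 mm → G0 = 1150 × 1626 mm.
G1: ⌊1626/2⌋ × 1150 = 813 × 1150 mm
G2: ⌊1150/2⌋ × 813 = 575 × 813 mm
G3: ⌊813/2⌋ × 575 = 406 × 575 mm

406 × 575 mm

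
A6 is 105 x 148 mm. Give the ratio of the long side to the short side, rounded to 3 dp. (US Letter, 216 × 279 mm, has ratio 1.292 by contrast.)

1.410

148 / 105 = 1.410
ISO 216 targets √2 ≈ 1.414; the -0.005 deviation is from mm rounding.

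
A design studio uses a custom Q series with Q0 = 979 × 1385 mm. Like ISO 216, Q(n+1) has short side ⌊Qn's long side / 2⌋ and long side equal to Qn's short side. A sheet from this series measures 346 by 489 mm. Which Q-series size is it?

Q0: 979 × 1385 mm
Q1: 692 × 979 mm
Q2: 489 × 692 mm
Q3: 346 × 489 mm
Q4: 244 × 346 mm
→ matches Q3.

Q3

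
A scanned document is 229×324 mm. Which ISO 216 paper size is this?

Aspect ratio 324/229 ≈ 1.415 — close to the ISO √2 ≈ 1.414.
In the C-series (envelope sizes, between A and B): C4 = 229 × 324 mm.

C4 (229 × 324 mm)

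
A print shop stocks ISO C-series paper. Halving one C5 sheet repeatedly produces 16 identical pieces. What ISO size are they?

16 = 2^4, so 4 halving steps.
C5 → C6 → … → C9 after 4 steps.

C9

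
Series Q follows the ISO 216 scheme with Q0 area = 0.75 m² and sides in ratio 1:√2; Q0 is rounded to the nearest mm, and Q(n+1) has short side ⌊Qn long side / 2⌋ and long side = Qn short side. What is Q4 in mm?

Let Q0's short side be w mm. w · w√2 = 0.75 m² = 750,000 mm², so w ≈ 728.2 mm and w√2 ≈ 1029.9 mm → Q0 = 728 × 1030 mm.
Q1: ⌊1030/2⌋ × 728 = 515 × 728 mm
Q2: ⌊728/2⌋ × 515 = 364 × 515 mm
Q3: ⌊515/2⌋ × 364 = 257 × 364 mm
Q4: ⌊364/2⌋ × 257 = 182 × 257 mm

182 × 257 mm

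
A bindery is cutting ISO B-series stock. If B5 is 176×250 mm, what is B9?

44 × 62 mm

B6: ⌊250/2⌋ × 176 = 125 × 176 mm
B7: ⌊176/2⌋ × 125 = 88 × 125 mm
B8: ⌊125/2⌋ × 88 = 62 × 88 mm
B9: ⌊88/2⌋ × 62 = 44 × 62 mm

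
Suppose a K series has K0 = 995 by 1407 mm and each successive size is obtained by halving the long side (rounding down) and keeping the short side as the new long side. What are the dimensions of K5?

175 × 248 mm

K1 = 703 × 995 mm (from K0 by 1 halving).
K2: ⌊995/2⌋ × 703 = 497 × 703 mm
K3: ⌊703/2⌋ × 497 = 351 × 497 mm
K4: ⌊497/2⌋ × 351 = 248 × 351 mm
K5: ⌊351/2⌋ × 248 = 175 × 248 mm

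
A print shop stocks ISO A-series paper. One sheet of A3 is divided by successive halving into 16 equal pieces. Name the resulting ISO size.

A7

16 = 2^4, so 4 halving steps.
A3 → A4 → … → A7 after 4 steps.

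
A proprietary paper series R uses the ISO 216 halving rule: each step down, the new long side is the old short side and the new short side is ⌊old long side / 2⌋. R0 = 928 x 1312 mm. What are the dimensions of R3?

328 × 464 mm

R1 = 656 × 928 mm (from R0 by 1 halving).
R2: ⌊928/2⌋ × 656 = 464 × 656 mm
R3: ⌊656/2⌋ × 464 = 328 × 464 mm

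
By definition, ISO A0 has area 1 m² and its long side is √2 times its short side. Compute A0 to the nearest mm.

Let the short side be w mm. Then the long side is w√2 and w · w√2 = 10⁶ mm².
w² = 10⁶/√2, so w = 1000 / 2^(1/4) ≈ 840.9 mm; long side = 1000 · 2^(1/4) ≈ 1189.2 mm.

841 × 1189 mm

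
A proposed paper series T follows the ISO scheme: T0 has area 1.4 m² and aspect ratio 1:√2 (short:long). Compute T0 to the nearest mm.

Let the short side be w mm. Then w · w√2 = 1.4 m² = 1,400,000 mm².
w² = 1,400,000/√2, so w ≈ 995.0 mm; long side = w√2 ≈ 1407.1 mm.

995 × 1407 mm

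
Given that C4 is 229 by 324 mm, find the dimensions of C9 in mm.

C5: ⌊324/2⌋ × 229 = 162 × 229 mm
C6: ⌊229/2⌋ × 162 = 114 × 162 mm
C7: ⌊162/2⌋ × 114 = 81 × 114 mm
C8: ⌊114/2⌋ × 81 = 57 × 81 mm
C9: ⌊81/2⌋ × 57 = 40 × 57 mm

40 × 57 mm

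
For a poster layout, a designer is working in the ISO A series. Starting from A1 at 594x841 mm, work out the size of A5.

A2: ⌊841/2⌋ × 594 = 420 × 594 mm
A3: ⌊594/2⌋ × 420 = 297 × 420 mm
A4: ⌊420/2⌋ × 297 = 210 × 297 mm
A5: ⌊297/2⌋ × 210 = 148 × 210 mm

148 × 210 mm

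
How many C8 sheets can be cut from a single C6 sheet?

4

Each ISO step halves the sheet: 1 × C6 → 2 × C7 → 4 × C8
From C6 to C8 is 2 halving steps: 2^2 = 4.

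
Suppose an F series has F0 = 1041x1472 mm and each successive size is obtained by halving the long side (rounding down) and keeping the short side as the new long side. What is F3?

F1: ⌊1472/2⌋ × 1041 = 736 × 1041 mm
F2: ⌊1041/2⌋ × 736 = 520 × 736 mm
F3: ⌊736/2⌋ × 520 = 368 × 520 mm

368 × 520 mm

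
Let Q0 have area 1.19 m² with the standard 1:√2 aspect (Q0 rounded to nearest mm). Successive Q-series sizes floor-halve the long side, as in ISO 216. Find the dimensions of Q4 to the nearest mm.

Let Q0's short side be w mm. w · w√2 = 1.19 m² = 1,190,000 mm², so w ≈ 917.3 mm and w√2 ≈ 1297.3 mm → Q0 = 917 × 1297 mm.
Q1: ⌊1297/2⌋ × 917 = 648 × 917 mm
Q2: ⌊917/2⌋ × 648 = 458 × 648 mm
Q3: ⌊648/2⌋ × 458 = 324 × 458 mm
Q4: ⌊458/2⌋ × 324 = 229 × 324 mm

229 × 324 mm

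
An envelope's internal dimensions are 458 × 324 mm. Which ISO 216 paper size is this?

Aspect ratio 458/324 ≈ 1.414 — close to the ISO √2 ≈ 1.414.
In the C-series (envelope sizes, between A and B): C3 = 324 × 458 mm.

C3 (324 × 458 mm)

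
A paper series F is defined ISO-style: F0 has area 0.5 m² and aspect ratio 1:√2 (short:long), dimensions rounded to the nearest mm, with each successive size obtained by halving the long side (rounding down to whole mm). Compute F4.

Let F0's short side be w mm. w · w√2 = 0.5 m² = 500,000 mm², so w ≈ 594.6 mm and w√2 ≈ 840.9 mm → F0 = 595 × 841 mm.
F1: ⌊841/2⌋ × 595 = 420 × 595 mm
F2: ⌊595/2⌋ × 420 = 297 × 420 mm
F3: ⌊420/2⌋ × 297 = 210 × 297 mm
F4: ⌊297/2⌋ × 210 = 148 × 210 mm

148 × 210 mm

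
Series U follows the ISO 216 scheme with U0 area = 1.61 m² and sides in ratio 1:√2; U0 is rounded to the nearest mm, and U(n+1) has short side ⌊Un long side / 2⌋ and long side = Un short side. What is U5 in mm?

Let U0's short side be w mm. w · w√2 = 1.61 m² = 1,610,000 mm², so w ≈ 1067.0 mm and w√2 ≈ 1508.9 mm → U0 = 1067 × 1509 mm.
U1: ⌊1509/2⌋ × 1067 = 754 × 1067 mm
U2: ⌊1067/2⌋ × 754 = 533 × 754 mm
U3: ⌊754/2⌋ × 533 = 377 × 533 mm
U4: ⌊533/2⌋ × 377 = 266 × 377 mm
U5: ⌊377/2⌋ × 266 = 188 × 266 mm

188 × 266 mm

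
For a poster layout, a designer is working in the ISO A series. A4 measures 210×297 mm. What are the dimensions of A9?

A5: ⌊297/2⌋ × 210 = 148 × 210 mm
A6: ⌊210/2⌋ × 148 = 105 × 148 mm
A7: ⌊148/2⌋ × 105 = 74 × 105 mm
A8: ⌊105/2⌋ × 74 = 52 × 74 mm
A9: ⌊74/2⌋ × 52 = 37 × 52 mm

37 × 52 mm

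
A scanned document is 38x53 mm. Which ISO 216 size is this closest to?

Aspect ratio 53/38 ≈ 1.395 (ISO target is √2 ≈ 1.414).
In the A-series (A0 area = 1 m²): A9 = 37 × 52 mm.
Off by 2 mm total — nearest standard size.

A9 (37 × 52 mm)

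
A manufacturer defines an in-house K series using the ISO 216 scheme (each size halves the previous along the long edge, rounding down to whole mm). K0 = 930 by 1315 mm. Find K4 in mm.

K1: ⌊1315/2⌋ × 930 = 657 × 930 mm
K2: ⌊930/2⌋ × 657 = 465 × 657 mm
K3: ⌊657/2⌋ × 465 = 328 × 465 mm
K4: ⌊465/2⌋ × 328 = 232 × 328 mm

232 × 328 mm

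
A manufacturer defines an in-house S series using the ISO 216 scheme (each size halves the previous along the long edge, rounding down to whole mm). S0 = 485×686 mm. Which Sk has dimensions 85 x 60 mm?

S0: 485 × 686 mm
S1: 343 × 485 mm
S2: 242 × 343 mm
S3: 171 × 242 mm
S4: 121 × 171 mm
S5: 85 × 121 mm
S6: 60 × 85 mm
S7: 42 × 60 mm
→ matches S6.

S6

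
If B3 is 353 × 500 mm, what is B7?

B4: ⌊500/2⌋ × 353 = 250 × 353 mm
B5: ⌊353/2⌋ × 250 = 176 × 250 mm
B6: ⌊250/2⌋ × 176 = 125 × 176 mm
B7: ⌊176/2⌋ × 125 = 88 × 125 mm

88 × 125 mm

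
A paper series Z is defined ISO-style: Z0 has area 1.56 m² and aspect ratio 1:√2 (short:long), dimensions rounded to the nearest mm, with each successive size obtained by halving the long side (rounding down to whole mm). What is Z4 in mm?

262 × 371 mm

Let Z0's short side be w mm. w · w√2 = 1.56 m² = 1,560,000 mm², so w ≈ 1050.3 mm and w√2 ≈ 1485.3 mm → Z0 = 1050 × 1485 mm.
Z1: ⌊1485/2⌋ × 1050 = 742 × 1050 mm
Z2: ⌊1050/2⌋ × 742 = 525 × 742 mm
Z3: ⌊742/2⌋ × 525 = 371 × 525 mm
Z4: ⌊525/2⌋ × 371 = 262 × 371 mm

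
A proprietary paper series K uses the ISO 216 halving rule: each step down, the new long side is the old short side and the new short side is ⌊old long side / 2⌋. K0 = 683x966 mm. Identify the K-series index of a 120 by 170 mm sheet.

K5

K0: 683 × 966 mm
K1: 483 × 683 mm
K2: 341 × 483 mm
K3: 241 × 341 mm
K4: 170 × 241 mm
K5: 120 × 170 mm
K6: 85 × 120 mm
→ matches K5.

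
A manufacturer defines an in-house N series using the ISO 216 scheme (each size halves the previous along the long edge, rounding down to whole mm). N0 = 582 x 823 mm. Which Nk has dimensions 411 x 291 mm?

N2

N0: 582 × 823 mm
N1: 411 × 582 mm
N2: 291 × 411 mm
N3: 205 × 291 mm
→ matches N2.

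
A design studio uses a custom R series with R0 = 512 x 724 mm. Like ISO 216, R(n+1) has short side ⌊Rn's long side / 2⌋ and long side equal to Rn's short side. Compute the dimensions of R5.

90 × 128 mm

R1: ⌊724/2⌋ × 512 = 362 × 512 mm
R2: ⌊512/2⌋ × 362 = 256 × 362 mm
R3: ⌊362/2⌋ × 256 = 181 × 256 mm
R4: ⌊256/2⌋ × 181 = 128 × 181 mm
R5: ⌊181/2⌋ × 128 = 90 × 128 mm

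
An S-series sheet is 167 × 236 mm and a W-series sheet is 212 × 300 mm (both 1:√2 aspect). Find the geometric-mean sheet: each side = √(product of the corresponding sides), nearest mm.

Short side: √(167 · 212) = √35404 ≈ 188.2 → 188 mm
Long side: √(236 · 300) = √70800 ≈ 266.1 → 266 mm

188 × 266 mm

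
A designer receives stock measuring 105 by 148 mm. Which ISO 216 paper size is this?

A6 (105 × 148 mm)

Aspect ratio 148/105 ≈ 1.410 — close to the ISO √2 ≈ 1.414.
In the A-series (A0 area = 1 m²): A6 = 105 × 148 mm.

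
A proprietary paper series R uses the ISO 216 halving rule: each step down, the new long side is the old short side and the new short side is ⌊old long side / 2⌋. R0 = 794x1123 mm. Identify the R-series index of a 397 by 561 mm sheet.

R0: 794 × 1123 mm
R1: 561 × 794 mm
R2: 397 × 561 mm
R3: 280 × 397 mm
→ matches R2.

R2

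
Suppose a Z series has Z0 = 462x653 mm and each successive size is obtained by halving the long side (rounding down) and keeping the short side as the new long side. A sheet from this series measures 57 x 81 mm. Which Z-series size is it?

Z0: 462 × 653 mm
Z1: 326 × 462 mm
Z2: 231 × 326 mm
Z3: 163 × 231 mm
Z4: 115 × 163 mm
Z5: 81 × 115 mm
Z6: 57 × 81 mm
Z7: 40 × 57 mm
→ matches Z6.

Z6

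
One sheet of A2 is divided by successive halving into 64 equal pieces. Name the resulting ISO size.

64 = 2^6, so 6 halving steps.
A2 → A3 → … → A8 after 6 steps.

A8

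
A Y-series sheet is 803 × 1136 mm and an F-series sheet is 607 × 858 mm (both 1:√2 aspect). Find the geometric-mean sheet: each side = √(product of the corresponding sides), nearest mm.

Short side: √(803 · 607) = √487421 ≈ 698.2 → 698 mm
Long side: √(1136 · 858) = √974688 ≈ 987.3 → 987 mm

698 × 987 mm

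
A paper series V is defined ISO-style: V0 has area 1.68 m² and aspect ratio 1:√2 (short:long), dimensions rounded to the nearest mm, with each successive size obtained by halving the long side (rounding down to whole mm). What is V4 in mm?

272 × 385 mm

Let V0's short side be w mm. w · w√2 = 1.68 m² = 1,680,000 mm², so w ≈ 1089.9 mm and w√2 ≈ 1541.4 mm → V0 = 1090 × 1541 mm.
V1: ⌊1541/2⌋ × 1090 = 770 × 1090 mm
V2: ⌊1090/2⌋ × 770 = 545 × 770 mm
V3: ⌊770/2⌋ × 545 = 385 × 545 mm
V4: ⌊545/2⌋ × 385 = 272 × 385 mm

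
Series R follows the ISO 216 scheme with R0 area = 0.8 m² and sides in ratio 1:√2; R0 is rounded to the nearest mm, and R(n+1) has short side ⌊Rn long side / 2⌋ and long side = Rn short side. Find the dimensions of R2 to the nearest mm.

376 × 532 mm

Let R0's short side be w mm. w · w√2 = 0.8 m² = 800,000 mm², so w ≈ 752.1 mm and w√2 ≈ 1063.7 mm → R0 = 752 × 1064 mm.
R1: ⌊1064/2⌋ × 752 = 532 × 752 mm
R2: ⌊752/2⌋ × 532 = 376 × 532 mm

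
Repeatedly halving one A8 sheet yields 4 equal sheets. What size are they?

4 = 2^2, so 2 halving steps.
A8 → A9 → … → A10 after 2 steps.

A10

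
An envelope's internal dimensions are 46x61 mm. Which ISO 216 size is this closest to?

Aspect ratio 61/46 ≈ 1.326 (ISO target is √2 ≈ 1.414).
In the B-series (B0 = 1000 × 1414 mm): B9 = 44 × 62 mm.
Off by 3 mm total — nearest standard size.

B9 (44 × 62 mm)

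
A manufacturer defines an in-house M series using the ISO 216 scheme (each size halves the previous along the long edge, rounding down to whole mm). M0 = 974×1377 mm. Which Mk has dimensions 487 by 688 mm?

M0: 974 × 1377 mm
M1: 688 × 974 mm
M2: 487 × 688 mm
M3: 344 × 487 mm
→ matches M2.

M2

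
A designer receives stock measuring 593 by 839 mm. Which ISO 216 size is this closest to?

Aspect ratio 839/593 ≈ 1.415 — close to the ISO √2 ≈ 1.414.
In the A-series (A0 area = 1 m²): A1 = 594 × 841 mm.
Off by 3 mm total — nearest standard size.

A1 (594 × 841 mm)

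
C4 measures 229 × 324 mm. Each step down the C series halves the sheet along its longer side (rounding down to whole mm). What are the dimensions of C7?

81 × 114 mm

C5: ⌊324/2⌋ × 229 = 162 × 229 mm
C6: ⌊229/2⌋ × 162 = 114 × 162 mm
C7: ⌊162/2⌋ × 114 = 81 × 114 mm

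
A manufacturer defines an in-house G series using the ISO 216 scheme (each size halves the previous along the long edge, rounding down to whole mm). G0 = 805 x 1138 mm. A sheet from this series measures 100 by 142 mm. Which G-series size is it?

G0: 805 × 1138 mm
G1: 569 × 805 mm
G2: 402 × 569 mm
G3: 284 × 402 mm
G4: 201 × 284 mm
G5: 142 × 201 mm
G6: 100 × 142 mm
G7: 71 × 100 mm
→ matches G6.

G6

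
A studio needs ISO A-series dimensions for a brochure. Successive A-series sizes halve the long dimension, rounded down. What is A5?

148 × 210 mm

A0 = 841 × 1189 mm (A0 has area 1 m², aspect 1:√2).
A1: ⌊1189/2⌋ × 841 = 594 × 841 mm
A2: ⌊841/2⌋ × 594 = 420 × 594 mm
A3: ⌊594/2⌋ × 420 = 297 × 420 mm
A4: ⌊420/2⌋ × 297 = 210 × 297 mm
A5: ⌊297/2⌋ × 210 = 148 × 210 mm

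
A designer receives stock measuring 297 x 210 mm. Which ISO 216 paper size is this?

A4 (210 × 297 mm)

Aspect ratio 297/210 ≈ 1.414 — close to the ISO √2 ≈ 1.414.
In the A-series (A0 area = 1 m²): A4 = 210 × 297 mm.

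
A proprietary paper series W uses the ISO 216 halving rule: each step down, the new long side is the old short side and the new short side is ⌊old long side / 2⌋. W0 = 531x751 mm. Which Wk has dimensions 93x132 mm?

W0: 531 × 751 mm
W1: 375 × 531 mm
W2: 265 × 375 mm
W3: 187 × 265 mm
W4: 132 × 187 mm
W5: 93 × 132 mm
W6: 66 × 93 mm
→ matches W5.

W5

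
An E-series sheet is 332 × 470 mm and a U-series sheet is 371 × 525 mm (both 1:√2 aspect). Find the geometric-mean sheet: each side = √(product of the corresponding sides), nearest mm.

Short side: √(332 · 371) = √123172 ≈ 351.0 → 351 mm
Long side: √(470 · 525) = √246750 ≈ 496.7 → 497 mm

351 × 497 mm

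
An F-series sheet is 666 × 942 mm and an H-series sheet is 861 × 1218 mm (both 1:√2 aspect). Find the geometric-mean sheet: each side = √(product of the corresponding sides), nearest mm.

Short side: √(666 · 861) = √573426 ≈ 757.2 → 757 mm
Long side: √(942 · 1218) = √1147356 ≈ 1071.1 → 1071 mm

757 × 1071 mm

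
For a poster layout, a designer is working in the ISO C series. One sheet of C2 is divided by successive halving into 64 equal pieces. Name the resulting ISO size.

64 = 2^6, so 6 halving steps.
C2 → C3 → … → C8 after 6 steps.

C8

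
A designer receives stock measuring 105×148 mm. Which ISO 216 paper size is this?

A6 (105 × 148 mm)

Aspect ratio 148/105 ≈ 1.410 — close to the ISO √2 ≈ 1.414.
In the A-series (A0 area = 1 m²): A6 = 105 × 148 mm.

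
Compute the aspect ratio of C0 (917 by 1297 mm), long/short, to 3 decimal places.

1.414

1297 / 917 = 1.414
Matches √2 ≈ 1.414 — the ISO 216 defining ratio.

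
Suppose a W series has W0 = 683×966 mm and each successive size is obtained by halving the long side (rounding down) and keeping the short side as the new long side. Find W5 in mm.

120 × 170 mm

W1: ⌊966/2⌋ × 683 = 483 × 683 mm
W2: ⌊683/2⌋ × 483 = 341 × 483 mm
W3: ⌊483/2⌋ × 341 = 241 × 341 mm
W4: ⌊341/2⌋ × 241 = 170 × 241 mm
W5: ⌊241/2⌋ × 170 = 120 × 170 mm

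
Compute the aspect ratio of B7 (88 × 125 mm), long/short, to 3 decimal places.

1.420

125 / 88 = 1.420
ISO 216 targets √2 ≈ 1.414; the +0.006 deviation is from mm rounding.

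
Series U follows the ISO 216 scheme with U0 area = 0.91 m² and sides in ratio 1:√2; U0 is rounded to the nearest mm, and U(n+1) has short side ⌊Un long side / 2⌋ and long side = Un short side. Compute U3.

Let U0's short side be w mm. w · w√2 = 0.91 m² = 910,000 mm², so w ≈ 802.2 mm and w√2 ≈ 1134.4 mm → U0 = 802 × 1134 mm.
U1: ⌊1134/2⌋ × 802 = 567 × 802 mm
U2: ⌊802/2⌋ × 567 = 401 × 567 mm
U3: ⌊567/2⌋ × 401 = 283 × 401 mm

283 × 401 mm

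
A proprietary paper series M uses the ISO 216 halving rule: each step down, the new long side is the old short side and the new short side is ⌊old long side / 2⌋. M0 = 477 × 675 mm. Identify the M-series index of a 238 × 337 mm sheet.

M0: 477 × 675 mm
M1: 337 × 477 mm
M2: 238 × 337 mm
M3: 168 × 238 mm
→ matches M2.

M2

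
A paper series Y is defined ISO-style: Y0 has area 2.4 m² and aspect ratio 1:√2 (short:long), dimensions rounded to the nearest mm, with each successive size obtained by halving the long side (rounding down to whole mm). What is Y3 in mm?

460 × 651 mm

Let Y0's short side be w mm. w · w√2 = 2.4 m² = 2,400,000 mm², so w ≈ 1302.7 mm and w√2 ≈ 1842.3 mm → Y0 = 1303 × 1842 mm.
Y1: ⌊1842/2⌋ × 1303 = 921 × 1303 mm
Y2: ⌊1303/2⌋ × 921 = 651 × 921 mm
Y3: ⌊921/2⌋ × 651 = 460 × 651 mm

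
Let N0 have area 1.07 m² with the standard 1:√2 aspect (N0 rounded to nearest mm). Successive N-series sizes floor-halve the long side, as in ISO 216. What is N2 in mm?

435 × 615 mm

Let N0's short side be w mm. w · w√2 = 1.07 m² = 1,070,000 mm², so w ≈ 869.8 mm and w√2 ≈ 1230.1 mm → N0 = 870 × 1230 mm.
N1: ⌊1230/2⌋ × 870 = 615 × 870 mm
N2: ⌊870/2⌋ × 615 = 435 × 615 mm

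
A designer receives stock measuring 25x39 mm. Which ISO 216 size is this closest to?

A10 (26 × 37 mm)

Aspect ratio 39/25 ≈ 1.560 (ISO target is √2 ≈ 1.414).
In the A-series (A0 area = 1 m²): A10 = 26 × 37 mm.
Off by 3 mm total — nearest standard size.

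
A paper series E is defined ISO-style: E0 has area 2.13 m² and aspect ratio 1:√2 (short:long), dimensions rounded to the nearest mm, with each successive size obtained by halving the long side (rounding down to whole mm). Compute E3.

Let E0's short side be w mm. w · w√2 = 2.13 m² = 2,130,000 mm², so w ≈ 1227.2 mm and w√2 ≈ 1735.6 mm → E0 = 1227 × 1736 mm.
E1: ⌊1736/2⌋ × 1227 = 868 × 1227 mm
E2: ⌊1227/2⌋ × 868 = 613 × 868 mm
E3: ⌊868/2⌋ × 613 = 434 × 613 mm

434 × 613 mm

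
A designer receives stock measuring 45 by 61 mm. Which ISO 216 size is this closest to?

B9 (44 × 62 mm)

Aspect ratio 61/45 ≈ 1.356 (ISO target is √2 ≈ 1.414).
In the B-series (B0 = 1000 × 1414 mm): B9 = 44 × 62 mm.
Off by 2 mm total — nearest standard size.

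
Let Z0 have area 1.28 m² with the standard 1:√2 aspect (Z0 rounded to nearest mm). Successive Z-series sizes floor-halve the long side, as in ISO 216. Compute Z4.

Let Z0's short side be w mm. w · w√2 = 1.28 m² = 1,280,000 mm², so w ≈ 951.4 mm and w√2 ≈ 1345.4 mm → Z0 = 951 × 1345 mm.
Z1: ⌊1345/2⌋ × 951 = 672 × 951 mm
Z2: ⌊951/2⌋ × 672 = 475 × 672 mm
Z3: ⌊672/2⌋ × 475 = 336 × 475 mm
Z4: ⌊475/2⌋ × 336 = 237 × 336 mm

237 × 336 mm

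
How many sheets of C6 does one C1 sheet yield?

Each ISO step halves the sheet: 1 × C1 → 2 × C2 → 4 × C3 → 8 × C4 → …
From C1 to C6 is 5 halving steps: 2^5 = 32.

32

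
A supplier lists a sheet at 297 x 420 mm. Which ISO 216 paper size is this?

A3 (297 × 420 mm)

Aspect ratio 420/297 ≈ 1.414 — close to the ISO √2 ≈ 1.414.
In the A-series (A0 area = 1 m²): A3 = 297 × 420 mm.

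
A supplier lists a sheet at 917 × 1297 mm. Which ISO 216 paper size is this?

Aspect ratio 1297/917 ≈ 1.414 — close to the ISO √2 ≈ 1.414.
In the C-series (envelope sizes, between A and B): C0 = 917 × 1297 mm.

C0 (917 × 1297 mm)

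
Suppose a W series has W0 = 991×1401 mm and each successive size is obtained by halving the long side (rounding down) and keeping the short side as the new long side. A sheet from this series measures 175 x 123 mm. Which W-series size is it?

W6

W0: 991 × 1401 mm
W1: 700 × 991 mm
W2: 495 × 700 mm
W3: 350 × 495 mm
W4: 247 × 350 mm
W5: 175 × 247 mm
W6: 123 × 175 mm
W7: 87 × 123 mm
→ matches W6.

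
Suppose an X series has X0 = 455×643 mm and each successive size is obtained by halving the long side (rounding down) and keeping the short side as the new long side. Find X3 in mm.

X1: ⌊643/2⌋ × 455 = 321 × 455 mm
X2: ⌊455/2⌋ × 321 = 227 × 321 mm
X3: ⌊321/2⌋ × 227 = 160 × 227 mm

160 × 227 mm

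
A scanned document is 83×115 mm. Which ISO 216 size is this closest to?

Aspect ratio 115/83 ≈ 1.386 (ISO target is √2 ≈ 1.414).
In the C-series (envelope sizes, between A and B): C7 = 81 × 114 mm.
Off by 3 mm total — nearest standard size.

C7 (81 × 114 mm)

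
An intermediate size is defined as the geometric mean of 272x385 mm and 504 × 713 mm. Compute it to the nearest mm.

370 × 524 mm

Short side: √(272 · 504) = √137088 ≈ 370.3 → 370 mm
Long side: √(385 · 713) = √274505 ≈ 523.9 → 524 mm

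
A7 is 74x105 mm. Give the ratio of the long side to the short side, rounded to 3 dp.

1.419

105 / 74 = 1.419
ISO 216 targets √2 ≈ 1.414; the +0.005 deviation is from mm rounding.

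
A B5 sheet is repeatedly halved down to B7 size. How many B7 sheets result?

Each ISO step halves the sheet: 1 × B5 → 2 × B6 → 4 × B7
From B5 to B7 is 2 halving steps: 2^2 = 4.

4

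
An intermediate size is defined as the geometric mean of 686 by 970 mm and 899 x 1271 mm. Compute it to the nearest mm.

Short side: √(686 · 899) = √616714 ≈ 785.3 → 785 mm
Long side: √(970 · 1271) = √1232870 ≈ 1110.3 → 1110 mm

785 × 1110 mm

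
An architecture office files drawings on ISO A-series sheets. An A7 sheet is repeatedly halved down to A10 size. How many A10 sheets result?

Each ISO step halves the sheet: 1 × A7 → 2 × A8 → 4 × A9 → 8 × A10
From A7 to A10 is 3 halving steps: 2^3 = 8.

8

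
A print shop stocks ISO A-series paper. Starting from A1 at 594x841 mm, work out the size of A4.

210 × 297 mm

A2: ⌊841/2⌋ × 594 = 420 × 594 mm
A3: ⌊594/2⌋ × 420 = 297 × 420 mm
A4: ⌊420/2⌋ × 297 = 210 × 297 mm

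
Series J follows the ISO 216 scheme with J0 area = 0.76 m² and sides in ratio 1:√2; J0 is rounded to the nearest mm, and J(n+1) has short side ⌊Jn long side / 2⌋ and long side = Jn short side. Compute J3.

259 × 366 mm

Let J0's short side be w mm. w · w√2 = 0.76 m² = 760,000 mm², so w ≈ 733.1 mm and w√2 ≈ 1036.7 mm → J0 = 733 × 1037 mm.
J1: ⌊1037/2⌋ × 733 = 518 × 733 mm
J2: ⌊733/2⌋ × 518 = 366 × 518 mm
J3: ⌊518/2⌋ × 366 = 259 × 366 mm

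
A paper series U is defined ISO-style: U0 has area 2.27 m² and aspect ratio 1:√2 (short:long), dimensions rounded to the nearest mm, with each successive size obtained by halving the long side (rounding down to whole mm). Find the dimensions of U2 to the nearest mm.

Let U0's short side be w mm. w · w√2 = 2.27 m² = 2,270,000 mm², so w ≈ 1266.9 mm and w√2 ≈ 1791.7 mm → U0 = 1267 × 1792 mm.
U1: ⌊1792/2⌋ × 1267 = 896 × 1267 mm
U2: ⌊1267/2⌋ × 896 = 633 × 896 mm

633 × 896 mm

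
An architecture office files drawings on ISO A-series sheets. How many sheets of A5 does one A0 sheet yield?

Each ISO step halves the sheet: 1 × A0 → 2 × A1 → 4 × A2 → 8 × A3 → …
From A0 to A5 is 5 halving steps: 2^5 = 32.

32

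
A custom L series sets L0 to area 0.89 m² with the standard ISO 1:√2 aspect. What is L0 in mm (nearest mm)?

Let the short side be w mm. Then w · w√2 = 0.89 m² = 890,000 mm².
w² = 890,000/√2, so w ≈ 793.3 mm; long side = w√2 ≈ 1121.9 mm.

793 × 1122 mm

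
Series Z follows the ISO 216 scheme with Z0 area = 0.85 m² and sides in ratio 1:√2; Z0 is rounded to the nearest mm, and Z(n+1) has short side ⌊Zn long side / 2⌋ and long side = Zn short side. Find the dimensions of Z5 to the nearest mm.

Let Z0's short side be w mm. w · w√2 = 0.85 m² = 850,000 mm², so w ≈ 775.3 mm and w√2 ≈ 1096.4 mm → Z0 = 775 × 1096 mm.
Z1: ⌊1096/2⌋ × 775 = 548 × 775 mm
Z2: ⌊775/2⌋ × 548 = 387 × 548 mm
Z3: ⌊548/2⌋ × 387 = 274 × 387 mm
Z4: ⌊387/2⌋ × 274 = 193 × 274 mm
Z5: ⌊274/2⌋ × 193 = 137 × 193 mm

137 × 193 mm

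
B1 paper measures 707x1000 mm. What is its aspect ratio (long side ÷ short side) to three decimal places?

1.414

1000 / 707 = 1.414
Matches √2 ≈ 1.414 — the ISO 216 defining ratio.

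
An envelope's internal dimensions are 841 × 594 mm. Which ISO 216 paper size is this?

Aspect ratio 841/594 ≈ 1.416 — close to the ISO √2 ≈ 1.414.
In the A-series (A0 area = 1 m²): A1 = 594 × 841 mm.

A1 (594 × 841 mm)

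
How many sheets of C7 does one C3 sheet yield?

Each ISO step halves the sheet: 1 × C3 → 2 × C4 → 4 × C5 → 8 × C6 → …
From C3 to C7 is 4 halving steps: 2^4 = 16.

16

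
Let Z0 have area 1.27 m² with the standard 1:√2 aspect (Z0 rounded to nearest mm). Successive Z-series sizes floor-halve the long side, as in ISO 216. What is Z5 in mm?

Let Z0's short side be w mm. w · w√2 = 1.27 m² = 1,270,000 mm², so w ≈ 947.6 mm and w√2 ≈ 1340.2 mm → Z0 = 948 × 1340 mm.
Z1: ⌊1340/2⌋ × 948 = 670 × 948 mm
Z2: ⌊948/2⌋ × 670 = 474 × 670 mm
Z3: ⌊670/2⌋ × 474 = 335 × 474 mm
Z4: ⌊474/2⌋ × 335 = 237 × 335 mm
Z5: ⌊335/2⌋ × 237 = 167 × 237 mm

167 × 237 mm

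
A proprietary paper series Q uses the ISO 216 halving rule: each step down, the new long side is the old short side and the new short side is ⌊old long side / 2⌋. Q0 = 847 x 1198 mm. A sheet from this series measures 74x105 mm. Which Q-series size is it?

Q7

Q0: 847 × 1198 mm
Q1: 599 × 847 mm
Q2: 423 × 599 mm
Q3: 299 × 423 mm
Q4: 211 × 299 mm
Q5: 149 × 211 mm
Q6: 105 × 149 mm
Q7: 74 × 105 mm
Q8: 52 × 74 mm
→ matches Q7.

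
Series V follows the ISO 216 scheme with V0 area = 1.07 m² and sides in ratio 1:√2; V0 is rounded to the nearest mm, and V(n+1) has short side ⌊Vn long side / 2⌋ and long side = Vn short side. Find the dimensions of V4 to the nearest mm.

Let V0's short side be w mm. w · w√2 = 1.07 m² = 1,070,000 mm², so w ≈ 869.8 mm and w√2 ≈ 1230.1 mm → V0 = 870 × 1230 mm.
V1: ⌊1230/2⌋ × 870 = 615 × 870 mm
V2: ⌊870/2⌋ × 615 = 435 × 615 mm
V3: ⌊615/2⌋ × 435 = 307 × 435 mm
V4: ⌊435/2⌋ × 307 = 217 × 307 mm

217 × 307 mm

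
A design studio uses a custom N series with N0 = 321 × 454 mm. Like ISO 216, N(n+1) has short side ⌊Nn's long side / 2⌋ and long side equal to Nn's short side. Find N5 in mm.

56 × 80 mm

N1 = 227 × 321 mm (from N0 by 1 halving).
N2: ⌊321/2⌋ × 227 = 160 × 227 mm
N3: ⌊227/2⌋ × 160 = 113 × 160 mm
N4: ⌊160/2⌋ × 113 = 80 × 113 mm
N5: ⌊113/2⌋ × 80 = 56 × 80 mm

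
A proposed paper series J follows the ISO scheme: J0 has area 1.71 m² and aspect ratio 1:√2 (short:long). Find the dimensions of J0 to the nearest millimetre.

1100 × 1555 mm

Let the short side be w mm. Then w · w√2 = 1.71 m² = 1,710,000 mm².
w² = 1,710,000/√2, so w ≈ 1099.6 mm; long side = w√2 ≈ 1555.1 mm.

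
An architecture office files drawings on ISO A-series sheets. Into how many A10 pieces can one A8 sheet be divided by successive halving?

Each ISO step halves the sheet: 1 × A8 → 2 × A9 → 4 × A10
From A8 to A10 is 2 halving steps: 2^2 = 4.

4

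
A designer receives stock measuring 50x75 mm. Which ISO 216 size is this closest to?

A8 (52 × 74 mm)

Aspect ratio 75/50 ≈ 1.500 (ISO target is √2 ≈ 1.414).
In the A-series (A0 area = 1 m²): A8 = 52 × 74 mm.
Off by 3 mm total — nearest standard size.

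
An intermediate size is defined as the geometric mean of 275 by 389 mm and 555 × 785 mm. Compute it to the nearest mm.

391 × 553 mm

Short side: √(275 · 555) = √152625 ≈ 390.7 → 391 mm
Long side: √(389 · 785) = √305365 ≈ 552.6 → 553 mm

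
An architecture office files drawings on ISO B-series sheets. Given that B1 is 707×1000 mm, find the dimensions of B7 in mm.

B2: ⌊1000/2⌋ × 707 = 500 × 707 mm
B3: ⌊707/2⌋ × 500 = 353 × 500 mm
B4: ⌊500/2⌋ × 353 = 250 × 353 mm
B5: ⌊353/2⌋ × 250 = 176 × 250 mm
B6: ⌊250/2⌋ × 176 = 125 × 176 mm
B7: ⌊176/2⌋ × 125 = 88 × 125 mm

88 × 125 mm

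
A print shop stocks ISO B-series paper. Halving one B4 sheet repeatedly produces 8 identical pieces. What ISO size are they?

B7

8 = 2^3, so 3 halving steps.
B4 → B5 → … → B7 after 3 steps.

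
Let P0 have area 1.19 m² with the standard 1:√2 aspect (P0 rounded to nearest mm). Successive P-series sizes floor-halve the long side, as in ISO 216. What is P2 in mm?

458 × 648 mm

Let P0's short side be w mm. w · w√2 = 1.19 m² = 1,190,000 mm², so w ≈ 917.3 mm and w√2 ≈ 1297.3 mm → P0 = 917 × 1297 mm.
P1: ⌊1297/2⌋ × 917 = 648 × 917 mm
P2: ⌊917/2⌋ × 648 = 458 × 648 mm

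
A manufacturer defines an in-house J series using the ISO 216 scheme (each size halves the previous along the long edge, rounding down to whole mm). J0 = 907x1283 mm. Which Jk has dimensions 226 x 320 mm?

J4

J0: 907 × 1283 mm
J1: 641 × 907 mm
J2: 453 × 641 mm
J3: 320 × 453 mm
J4: 226 × 320 mm
J5: 160 × 226 mm
→ matches J4.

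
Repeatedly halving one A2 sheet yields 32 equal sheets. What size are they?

32 = 2^5, so 5 halving steps.
A2 → A3 → … → A7 after 5 steps.

A7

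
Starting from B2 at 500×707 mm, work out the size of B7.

88 × 125 mm

B3: ⌊707/2⌋ × 500 = 353 × 500 mm
B4: ⌊500/2⌋ × 353 = 250 × 353 mm
B5: ⌊353/2⌋ × 250 = 176 × 250 mm
B6: ⌊250/2⌋ × 176 = 125 × 176 mm
B7: ⌊176/2⌋ × 125 = 88 × 125 mm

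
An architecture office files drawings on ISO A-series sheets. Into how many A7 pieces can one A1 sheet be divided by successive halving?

64

Each ISO step halves the sheet: 1 × A1 → 2 × A2 → 4 × A3 → 8 × A4 → …
From A1 to A7 is 6 halving steps: 2^6 = 64.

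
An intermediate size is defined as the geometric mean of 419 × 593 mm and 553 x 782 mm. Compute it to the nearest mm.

481 × 681 mm

Short side: √(419 · 553) = √231707 ≈ 481.4 → 481 mm
Long side: √(593 · 782) = √463726 ≈ 681.0 → 681 mm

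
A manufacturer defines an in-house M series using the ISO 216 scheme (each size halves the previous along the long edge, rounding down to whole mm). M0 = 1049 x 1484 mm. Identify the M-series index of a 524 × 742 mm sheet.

M2

M0: 1049 × 1484 mm
M1: 742 × 1049 mm
M2: 524 × 742 mm
M3: 371 × 524 mm
→ matches M2.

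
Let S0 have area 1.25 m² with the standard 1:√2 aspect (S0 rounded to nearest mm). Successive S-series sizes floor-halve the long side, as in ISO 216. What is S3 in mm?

Let S0's short side be w mm. w · w√2 = 1.25 m² = 1,250,000 mm², so w ≈ 940.2 mm and w√2 ≈ 1329.6 mm → S0 = 940 × 1330 mm.
S1: ⌊1330/2⌋ × 940 = 665 × 940 mm
S2: ⌊940/2⌋ × 665 = 470 × 665 mm
S3: ⌊665/2⌋ × 470 = 332 × 470 mm

332 × 470 mm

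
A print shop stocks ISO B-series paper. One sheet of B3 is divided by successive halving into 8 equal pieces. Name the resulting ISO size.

8 = 2^3, so 3 halving steps.
B3 → B4 → … → B6 after 3 steps.

B6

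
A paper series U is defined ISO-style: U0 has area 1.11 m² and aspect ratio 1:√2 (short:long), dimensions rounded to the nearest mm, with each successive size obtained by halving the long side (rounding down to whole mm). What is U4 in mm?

Let U0's short side be w mm. w · w√2 = 1.11 m² = 1,110,000 mm², so w ≈ 885.9 mm and w√2 ≈ 1252.9 mm → U0 = 886 × 1253 mm.
U1: ⌊1253/2⌋ × 886 = 626 × 886 mm
U2: ⌊886/2⌋ × 626 = 443 × 626 mm
U3: ⌊626/2⌋ × 443 = 313 × 443 mm
U4: ⌊443/2⌋ × 313 = 221 × 313 mm

221 × 313 mm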